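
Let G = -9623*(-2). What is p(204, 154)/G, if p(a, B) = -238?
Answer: -119/9623 ≈ -0.012366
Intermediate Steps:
G = 19246
p(204, 154)/G = -238/19246 = -238*1/19246 = -119/9623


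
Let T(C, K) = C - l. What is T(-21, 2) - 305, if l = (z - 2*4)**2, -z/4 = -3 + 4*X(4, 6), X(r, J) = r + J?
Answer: -24662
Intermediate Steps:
X(r, J) = J + r
z = -148 (z = -4*(-3 + 4*(6 + 4)) = -4*(-3 + 4*10) = -4*(-3 + 40) = -4*37 = -148)
l = 24336 (l = (-148 - 2*4)**2 = (-148 - 8)**2 = (-156)**2 = 24336)
T(C, K) = -24336 + C (T(C, K) = C - 1*24336 = C - 24336 = -24336 + C)
T(-21, 2) - 305 = (-24336 - 21) - 305 = -24357 - 305 = -24662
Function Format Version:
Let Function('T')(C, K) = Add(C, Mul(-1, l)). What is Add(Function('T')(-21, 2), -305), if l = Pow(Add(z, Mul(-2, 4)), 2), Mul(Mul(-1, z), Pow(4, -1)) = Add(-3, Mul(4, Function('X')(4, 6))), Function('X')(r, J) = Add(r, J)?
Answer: -24662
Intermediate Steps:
Function('X')(r, J) = Add(J, r)
z = -148 (z = Mul(-4, Add(-3, Mul(4, Add(6, 4)))) = Mul(-4, Add(-3, Mul(4, 10))) = Mul(-4, Add(-3, 40)) = Mul(-4, 37) = -148)
l = 24336 (l = Pow(Add(-148, Mul(-2, 4)), 2) = Pow(Add(-148, -8), 2) = Pow(-156, 2) = 24336)
Function('T')(C, K) = Add(-24336, C) (Function('T')(C, K) = Add(C, Mul(-1, 24336)) = Add(C, -24336) = Add(-24336, C))
Add(Function('T')(-21, 2), -305) = Add(Add(-24336, -21), -305) = Add(-24357, -305) = -24662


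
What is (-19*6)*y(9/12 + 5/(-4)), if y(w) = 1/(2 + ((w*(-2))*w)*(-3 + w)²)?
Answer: 304/11 ≈ 27.636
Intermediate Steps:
y(w) = 1/(2 - 2*w²*(-3 + w)²) (y(w) = 1/(2 + ((-2*w)*w)*(-3 + w)²) = 1/(2 + (-2*w²)*(-3 + w)²) = 1/(2 - 2*w²*(-3 + w)²))
(-19*6)*y(9/12 + 5/(-4)) = (-19*6)*(-1/(-2 + 2*(9/12 + 5/(-4))²*(-3 + (9/12 + 5/(-4)))²)) = -(-114)/(-2 + 2*(9*(1/12) + 5*(-¼))²*(-3 + (9*(1/12) + 5*(-¼)))²) = -(-114)/(-2 + 2*(¾ - 5/4)²*(-3 + (¾ - 5/4))²) = -(-114)/(-2 + 2*(-½)²*(-3 - ½)²) = -(-114)/(-2 + 2*(¼)*(-7/2)²) = -(-114)/(-2 + 2*(¼)*(49/4)) = -(-114)/(-2 + 49/8) = -(-114)/33/8 = -(-114)*8/33 = -114*(-8/33) = 304/11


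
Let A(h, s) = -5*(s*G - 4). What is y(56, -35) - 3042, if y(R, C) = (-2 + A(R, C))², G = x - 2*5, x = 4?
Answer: 1061982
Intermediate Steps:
G = -6 (G = 4 - 2*5 = 4 - 10 = -6)
A(h, s) = 20 + 30*s (A(h, s) = -5*(s*(-6) - 4) = -5*(-6*s - 4) = -5*(-4 - 6*s) = 20 + 30*s)
y(R, C) = (18 + 30*C)² (y(R, C) = (-2 + (20 + 30*C))² = (18 + 30*C)²)
y(56, -35) - 3042 = 36*(3 + 5*(-35))² - 3042 = 36*(3 - 175)² - 3042 = 36*(-172)² - 3042 = 36*29584 - 3042 = 1065024 - 3042 = 1061982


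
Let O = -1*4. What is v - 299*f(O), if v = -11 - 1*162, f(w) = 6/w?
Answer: 551/2 ≈ 275.50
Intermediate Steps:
O = -4
v = -173 (v = -11 - 162 = -173)
v - 299*f(O) = -173 - 1794/(-4) = -173 - 1794*(-1)/4 = -173 - 299*(-3/2) = -173 + 897/2 = 551/2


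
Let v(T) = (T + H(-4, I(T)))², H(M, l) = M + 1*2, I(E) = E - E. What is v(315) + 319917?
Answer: 417886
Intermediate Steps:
I(E) = 0
H(M, l) = 2 + M (H(M, l) = M + 2 = 2 + M)
v(T) = (-2 + T)² (v(T) = (T + (2 - 4))² = (T - 2)² = (-2 + T)²)
v(315) + 319917 = (-2 + 315)² + 319917 = 313² + 319917 = 97969 + 319917 = 417886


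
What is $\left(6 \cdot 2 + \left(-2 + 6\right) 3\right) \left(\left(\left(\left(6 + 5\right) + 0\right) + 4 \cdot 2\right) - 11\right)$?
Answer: $192$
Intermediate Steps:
$\left(6 \cdot 2 + \left(-2 + 6\right) 3\right) \left(\left(\left(\left(6 + 5\right) + 0\right) + 4 \cdot 2\right) - 11\right) = \left(12 + 4 \cdot 3\right) \left(\left(\left(11 + 0\right) + 8\right) - 11\right) = \left(12 + 12\right) \left(\left(11 + 8\right) - 11\right) = 24 \left(19 - 11\right) = 24 \cdot 8 = 192$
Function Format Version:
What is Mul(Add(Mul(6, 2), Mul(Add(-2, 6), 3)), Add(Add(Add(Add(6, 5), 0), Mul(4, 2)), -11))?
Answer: 192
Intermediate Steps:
Mul(Add(Mul(6, 2), Mul(Add(-2, 6), 3)), Add(Add(Add(Add(6, 5), 0), Mul(4, 2)), -11)) = Mul(Add(12, Mul(4, 3)), Add(Add(Add(11, 0), 8), -11)) = Mul(Add(12, 12), Add(Add(11, 8), -11)) = Mul(24, Add(19, -11)) = Mul(24, 8) = 192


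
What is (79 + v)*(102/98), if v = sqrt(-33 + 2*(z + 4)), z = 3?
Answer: 4029/49 + 51*I*sqrt(19)/49 ≈ 82.224 + 4.5368*I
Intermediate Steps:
v = I*sqrt(19) (v = sqrt(-33 + 2*(3 + 4)) = sqrt(-33 + 2*7) = sqrt(-33 + 14) = sqrt(-19) = I*sqrt(19) ≈ 4.3589*I)
(79 + v)*(102/98) = (79 + I*sqrt(19))*(102/98) = (79 + I*sqrt(19))*(102*(1/98)) = (79 + I*sqrt(19))*(51/49) = 4029/49 + 51*I*sqrt(19)/49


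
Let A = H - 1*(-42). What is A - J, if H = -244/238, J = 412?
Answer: -44152/119 ≈ -371.03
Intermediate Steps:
H = -122/119 (H = -244*1/238 = -122/119 ≈ -1.0252)
A = 4876/119 (A = -122/119 - 1*(-42) = -122/119 + 42 = 4876/119 ≈ 40.975)
A - J = 4876/119 - 1*412 = 4876/119 - 412 = -44152/119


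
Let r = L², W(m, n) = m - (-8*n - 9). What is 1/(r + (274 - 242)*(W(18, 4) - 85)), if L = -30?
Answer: 1/68 ≈ 0.014706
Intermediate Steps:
W(m, n) = 9 + m + 8*n (W(m, n) = m - (-9 - 8*n) = m + (9 + 8*n) = 9 + m + 8*n)
r = 900 (r = (-30)² = 900)
1/(r + (274 - 242)*(W(18, 4) - 85)) = 1/(900 + (274 - 242)*((9 + 18 + 8*4) - 85)) = 1/(900 + 32*((9 + 18 + 32) - 85)) = 1/(900 + 32*(59 - 85)) = 1/(900 + 32*(-26)) = 1/(900 - 832) = 1/68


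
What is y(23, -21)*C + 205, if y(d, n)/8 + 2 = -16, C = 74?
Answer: -10451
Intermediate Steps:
y(d, n) = -144 (y(d, n) = -16 + 8*(-16) = -16 - 128 = -144)
y(23, -21)*C + 205 = -144*74 + 205 = -10656 + 205 = -10451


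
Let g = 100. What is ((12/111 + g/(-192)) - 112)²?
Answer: 39858126025/3154176 ≈ 12637.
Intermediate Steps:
((12/111 + g/(-192)) - 112)² = ((12/111 + 100/(-192)) - 112)² = ((12*(1/111) + 100*(-1/192)) - 112)² = ((4/37 - 25/48) - 112)² = (-733/1776 - 112)² = (-199645/1776)² = 39858126025/3154176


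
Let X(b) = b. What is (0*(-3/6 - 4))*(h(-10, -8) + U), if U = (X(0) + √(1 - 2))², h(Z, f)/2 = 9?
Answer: 0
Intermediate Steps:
h(Z, f) = 18 (h(Z, f) = 2*9 = 18)
U = -1 (U = (0 + √(1 - 2))² = (0 + √(-1))² = (0 + I)² = I² = -1)
(0*(-3/6 - 4))*(h(-10, -8) + U) = (0*(-3/6 - 4))*(18 - 1) = (0*(-3*⅙ - 4))*17 = (0*(-½ - 4))*17 = (0*(-9/2))*17 = 0*17 = 0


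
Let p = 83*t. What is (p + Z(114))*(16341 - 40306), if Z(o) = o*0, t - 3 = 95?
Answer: -194931310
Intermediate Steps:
t = 98 (t = 3 + 95 = 98)
Z(o) = 0
p = 8134 (p = 83*98 = 8134)
(p + Z(114))*(16341 - 40306) = (8134 + 0)*(16341 - 40306) = 8134*(-23965) = -194931310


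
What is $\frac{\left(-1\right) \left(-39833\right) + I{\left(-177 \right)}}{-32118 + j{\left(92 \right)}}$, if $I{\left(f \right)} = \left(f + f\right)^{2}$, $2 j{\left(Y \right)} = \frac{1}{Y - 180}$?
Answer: $- \frac{29066224}{5652769} \approx -5.1419$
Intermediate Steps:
$j{\left(Y \right)} = \frac{1}{2 \left(-180 + Y\right)}$ ($j{\left(Y \right)} = \frac{1}{2 \left(Y - 180\right)} = \frac{1}{2 \left(-180 + Y\right)}$)
$I{\left(f \right)} = 4 f^{2}$ ($I{\left(f \right)} = \left(2 f\right)^{2} = 4 f^{2}$)
$\frac{\left(-1\right) \left(-39833\right) + I{\left(-177 \right)}}{-32118 + j{\left(92 \right)}} = \frac{\left(-1\right) \left(-39833\right) + 4 \left(-177\right)^{2}}{-32118 + \frac{1}{2 \left(-180 + 92\right)}} = \frac{39833 + 4 \cdot 31329}{-32118 + \frac{1}{2 \left(-88\right)}} = \frac{39833 + 125316}{-32118 + \frac{1}{2} \left(- \frac{1}{88}\right)} = \frac{165149}{-32118 - \frac{1}{176}} = \frac{165149}{- \frac{5652769}{176}} = 165149 \left(- \frac{176}{5652769}\right) = - \frac{29066224}{5652769}$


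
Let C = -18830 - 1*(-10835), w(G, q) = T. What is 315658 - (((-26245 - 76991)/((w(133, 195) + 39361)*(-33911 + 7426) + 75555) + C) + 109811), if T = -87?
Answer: 222416280365834/1040096335 ≈ 2.1384e+5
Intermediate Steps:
w(G, q) = -87
C = -7995 (C = -18830 + 10835 = -7995)
315658 - (((-26245 - 76991)/((w(133, 195) + 39361)*(-33911 + 7426) + 75555) + C) + 109811) = 315658 - (((-26245 - 76991)/((-87 + 39361)*(-33911 + 7426) + 75555) - 7995) + 109811) = 315658 - ((-103236/(39274*(-26485) + 75555) - 7995) + 109811) = 315658 - ((-103236/(-1040171890 + 75555) - 7995) + 109811) = 315658 - ((-103236/(-1040096335) - 7995) + 109811) = 315658 - ((-103236*(-1/1040096335) - 7995) + 109811) = 315658 - ((103236/1040096335 - 7995) + 109811) = 315658 - (-8315570095089/1040096335 + 109811) = 315658 - 1*105898448547596/1040096335 = 315658 - 105898448547596/1040096335 = 222416280365834/1040096335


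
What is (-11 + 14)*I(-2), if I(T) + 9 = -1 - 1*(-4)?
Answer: -18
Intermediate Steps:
I(T) = -6 (I(T) = -9 + (-1 - 1*(-4)) = -9 + (-1 + 4) = -9 + 3 = -6)
(-11 + 14)*I(-2) = (-11 + 14)*(-6) = 3*(-6) = -18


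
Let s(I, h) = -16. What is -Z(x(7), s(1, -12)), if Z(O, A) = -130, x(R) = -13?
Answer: 130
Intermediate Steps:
-Z(x(7), s(1, -12)) = -1*(-130) = 130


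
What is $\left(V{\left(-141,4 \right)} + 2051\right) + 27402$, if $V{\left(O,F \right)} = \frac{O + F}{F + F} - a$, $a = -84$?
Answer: $\frac{236159}{8} \approx 29520.0$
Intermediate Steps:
$V{\left(O,F \right)} = 84 + \frac{F + O}{2 F}$ ($V{\left(O,F \right)} = \frac{O + F}{F + F} - -84 = \frac{F + O}{2 F} + 84 = 84 + \frac{F + O}{2 F}$)
$\left(V{\left(-141,4 \right)} + 2051\right) + 27402 = \left(\frac{-141 + 169 \cdot 4}{2 \cdot 4} + 2051\right) + 27402 = \left(\frac{1}{2} \cdot \frac{1}{4} \left(-141 + 676\right) + 2051\right) + 27402 = \left(\frac{1}{2} \cdot \frac{1}{4} \cdot 535 + 2051\right) + 27402 = \left(\frac{535}{8} + 2051\right) + 27402 = \frac{16943}{8} + 27402 = \frac{236159}{8}$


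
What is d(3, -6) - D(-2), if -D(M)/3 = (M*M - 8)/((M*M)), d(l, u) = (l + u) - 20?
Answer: -26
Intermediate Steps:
d(l, u) = -20 + l + u
D(M) = -3*(-8 + M²)/M² (D(M) = -3*(M*M - 8)/(M*M) = -3*(M² - 8)/(M²) = -3*(-8 + M²)/M²)
d(3, -6) - D(-2) = (-20 + 3 - 6) - (-3 + 24/(-2)²) = -23 - (-3 + 24*(¼)) = -23 - (-3 + 6) = -23 - 1*3 = -23 - 3 = -26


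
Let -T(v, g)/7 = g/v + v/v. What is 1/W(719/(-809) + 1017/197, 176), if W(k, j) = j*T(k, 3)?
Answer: -340555/714085064 ≈ -0.00047691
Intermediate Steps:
T(v, g) = -7 - 7*g/v (T(v, g) = -7*(g/v + v/v) = -7*(g/v + 1) = -7*(1 + g/v) = -7 - 7*g/v)
W(k, j) = j*(-7 - 21/k) (W(k, j) = j*(-7 - 7*3/k) = j*(-7 - 21/k))
1/W(719/(-809) + 1017/197, 176) = 1/(-7*176*(3 + (719/(-809) + 1017/197))/(719/(-809) + 1017/197)) = 1/(-7*176*(3 + (719*(-1/809) + 1017*(1/197)))/(719*(-1/809) + 1017*(1/197))) = 1/(-7*176*(3 + (-719/809 + 1017/197))/(-719/809 + 1017/197)) = 1/(-7*176*(3 + 681110/159373)/681110/159373) = 1/(-7*176*159373/681110*1159229/159373) = 1/(-714085064/340555) = -340555/714085064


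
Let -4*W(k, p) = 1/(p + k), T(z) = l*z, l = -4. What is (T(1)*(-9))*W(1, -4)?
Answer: 3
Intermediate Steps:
T(z) = -4*z
W(k, p) = -1/(4*(k + p)) (W(k, p) = -1/(4*(p + k)) = -1/(4*(k + p)))
(T(1)*(-9))*W(1, -4) = (-4*1*(-9))*(-1/(4*1 + 4*(-4))) = (-4*(-9))*(-1/(4 - 16)) = 36*(-1/(-12)) = 36*(-1*(-1/12)) = 36*(1/12) = 3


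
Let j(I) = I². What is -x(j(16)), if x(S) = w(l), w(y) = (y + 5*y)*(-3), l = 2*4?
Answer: 144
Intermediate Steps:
l = 8
w(y) = -18*y (w(y) = (6*y)*(-3) = -18*y)
x(S) = -144 (x(S) = -18*8 = -144)
-x(j(16)) = -1*(-144) = 144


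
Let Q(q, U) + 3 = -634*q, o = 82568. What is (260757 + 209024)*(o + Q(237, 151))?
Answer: -31800885233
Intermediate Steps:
Q(q, U) = -3 - 634*q
(260757 + 209024)*(o + Q(237, 151)) = (260757 + 209024)*(82568 + (-3 - 634*237)) = 469781*(82568 + (-3 - 150258)) = 469781*(82568 - 150261) = 469781*(-67693) = -31800885233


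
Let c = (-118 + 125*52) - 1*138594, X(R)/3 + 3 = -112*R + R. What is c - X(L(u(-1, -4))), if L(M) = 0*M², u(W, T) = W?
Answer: -132203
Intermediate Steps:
L(M) = 0
X(R) = -9 - 333*R (X(R) = -9 + 3*(-112*R + R) = -9 + 3*(-111*R) = -9 - 333*R)
c = -132212 (c = (-118 + 6500) - 138594 = 6382 - 138594 = -132212)
c - X(L(u(-1, -4))) = -132212 - (-9 - 333*0) = -132212 - (-9 + 0) = -132212 - 1*(-9) = -132212 + 9 = -132203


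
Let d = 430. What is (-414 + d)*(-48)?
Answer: -768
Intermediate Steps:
(-414 + d)*(-48) = (-414 + 430)*(-48) = 16*(-48) = -768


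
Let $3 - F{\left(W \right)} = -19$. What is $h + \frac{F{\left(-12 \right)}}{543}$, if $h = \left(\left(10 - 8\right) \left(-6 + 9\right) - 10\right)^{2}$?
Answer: $\frac{8710}{543} \approx 16.041$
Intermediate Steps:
$F{\left(W \right)} = 22$ ($F{\left(W \right)} = 3 - -19 = 3 + 19 = 22$)
$h = 16$ ($h = \left(2 \cdot 3 - 10\right)^{2} = \left(6 - 10\right)^{2} = \left(-4\right)^{2} = 16$)
$h + \frac{F{\left(-12 \right)}}{543} = 16 + \frac{22}{543} = \frac{8710}{543}$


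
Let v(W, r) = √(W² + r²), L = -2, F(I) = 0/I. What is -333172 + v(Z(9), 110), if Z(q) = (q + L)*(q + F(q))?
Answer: -333172 + √16069 ≈ -3.3305e+5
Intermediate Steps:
F(I) = 0
Z(q) = q*(-2 + q) (Z(q) = (q - 2)*(q + 0) = (-2 + q)*q = q*(-2 + q))
-333172 + v(Z(9), 110) = -333172 + √((9*(-2 + 9))² + 110²) = -333172 + √((9*7)² + 12100) = -333172 + √(63² + 12100) = -333172 + √(3969 + 12100) = -333172 + √16069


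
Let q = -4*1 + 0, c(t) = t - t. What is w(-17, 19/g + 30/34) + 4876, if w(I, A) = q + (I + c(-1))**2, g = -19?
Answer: 5161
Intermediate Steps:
c(t) = 0
q = -4 (q = -4 + 0 = -4)
w(I, A) = -4 + I**2 (w(I, A) = -4 + (I + 0)**2 = -4 + I**2)
w(-17, 19/g + 30/34) + 4876 = (-4 + (-17)**2) + 4876 = (-4 + 289) + 4876 = 285 + 4876 = 5161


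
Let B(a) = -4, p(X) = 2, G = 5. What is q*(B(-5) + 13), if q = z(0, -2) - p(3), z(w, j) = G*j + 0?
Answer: -108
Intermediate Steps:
z(w, j) = 5*j (z(w, j) = 5*j + 0 = 5*j)
q = -12 (q = 5*(-2) - 1*2 = -10 - 2 = -12)
q*(B(-5) + 13) = -12*(-4 + 13) = -12*9 = -108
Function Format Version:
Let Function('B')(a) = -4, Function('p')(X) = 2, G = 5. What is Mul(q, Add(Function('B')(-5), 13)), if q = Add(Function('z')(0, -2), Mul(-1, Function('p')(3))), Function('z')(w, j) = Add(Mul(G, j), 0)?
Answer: -108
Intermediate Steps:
Function('z')(w, j) = Mul(5, j) (Function('z')(w, j) = Add(Mul(5, j), 0) = Mul(5, j))
q = -12 (q = Add(Mul(5, -2), Mul(-1, 2)) = Add(-10, -2) = -12)
Mul(q, Add(Function('B')(-5), 13)) = Mul(-12, Add(-4, 13)) = Mul(-12, 9) = -108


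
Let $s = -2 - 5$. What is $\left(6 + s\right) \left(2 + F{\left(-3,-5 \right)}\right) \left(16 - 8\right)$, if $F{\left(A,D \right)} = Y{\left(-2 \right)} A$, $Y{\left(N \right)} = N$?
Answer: $-64$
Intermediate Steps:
$s = -7$ ($s = -2 - 5 = -7$)
$F{\left(A,D \right)} = - 2 A$
$\left(6 + s\right) \left(2 + F{\left(-3,-5 \right)}\right) \left(16 - 8\right) = \left(6 - 7\right) \left(2 - -6\right) \left(16 - 8\right) = - (2 + 6) 8 = \left(-1\right) 8 \cdot 8 = \left(-8\right) 8 = -64$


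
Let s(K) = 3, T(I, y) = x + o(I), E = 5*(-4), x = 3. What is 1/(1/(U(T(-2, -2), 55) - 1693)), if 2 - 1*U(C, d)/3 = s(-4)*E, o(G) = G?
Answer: -1507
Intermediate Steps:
E = -20
T(I, y) = 3 + I
U(C, d) = 186 (U(C, d) = 6 - 9*(-20) = 6 - 3*(-60) = 6 + 180 = 186)
1/(1/(U(T(-2, -2), 55) - 1693)) = 1/(1/(186 - 1693)) = 1/(1/(-1507)) = 1/(-1/1507) = -1507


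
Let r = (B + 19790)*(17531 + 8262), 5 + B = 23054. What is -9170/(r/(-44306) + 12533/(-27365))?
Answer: 11118016937300/30237411525453 ≈ 0.36769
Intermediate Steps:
B = 23049 (B = -5 + 23054 = 23049)
r = 1104946327 (r = (23049 + 19790)*(17531 + 8262) = 42839*25793 = 1104946327)
-9170/(r/(-44306) + 12533/(-27365)) = -9170/(1104946327/(-44306) + 12533/(-27365)) = -9170/(1104946327*(-1/44306) + 12533*(-1/27365)) = -9170/(-1104946327/44306 - 12533/27365) = -9170/(-30237411525453/1212433690) = -9170*(-1212433690/30237411525453) = 11118016937300/30237411525453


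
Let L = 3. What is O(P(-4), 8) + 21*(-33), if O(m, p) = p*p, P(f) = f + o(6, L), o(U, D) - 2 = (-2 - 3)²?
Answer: -629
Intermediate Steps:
o(U, D) = 27 (o(U, D) = 2 + (-2 - 3)² = 2 + (-5)² = 2 + 25 = 27)
P(f) = 27 + f (P(f) = f + 27 = 27 + f)
O(m, p) = p²
O(P(-4), 8) + 21*(-33) = 8² + 21*(-33) = 64 - 693 = -629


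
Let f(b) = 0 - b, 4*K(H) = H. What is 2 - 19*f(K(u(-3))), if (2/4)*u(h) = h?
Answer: -53/2 ≈ -26.500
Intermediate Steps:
u(h) = 2*h
K(H) = H/4
f(b) = -b
2 - 19*f(K(u(-3))) = 2 - (-19)*(2*(-3))/4 = 2 - (-19)*(1/4)*(-6) = 2 - (-19)*(-3)/2 = 2 - 19*3/2 = 2 - 57/2 = -53/2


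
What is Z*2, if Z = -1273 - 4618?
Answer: -11782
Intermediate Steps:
Z = -5891
Z*2 = -5891*2 = -11782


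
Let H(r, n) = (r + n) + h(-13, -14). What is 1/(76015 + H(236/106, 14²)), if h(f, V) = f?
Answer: 53/4038612 ≈ 1.3123e-5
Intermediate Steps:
H(r, n) = -13 + n + r (H(r, n) = (r + n) - 13 = (n + r) - 13 = -13 + n + r)
1/(76015 + H(236/106, 14²)) = 1/(76015 + (-13 + 14² + 236/106)) = 1/(76015 + (-13 + 196 + 236*(1/106))) = 1/(76015 + (-13 + 196 + 118/53)) = 1/(76015 + 9817/53) = 1/(4038612/53) = 53/4038612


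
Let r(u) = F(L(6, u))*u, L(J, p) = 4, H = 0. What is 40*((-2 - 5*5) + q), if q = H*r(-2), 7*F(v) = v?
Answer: -1080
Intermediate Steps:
F(v) = v/7
r(u) = 4*u/7 (r(u) = ((1/7)*4)*u = 4*u/7)
q = 0 (q = 0*((4/7)*(-2)) = 0*(-8/7) = 0)
40*((-2 - 5*5) + q) = 40*((-2 - 5*5) + 0) = 40*((-2 - 25) + 0) = 40*(-27 + 0) = 40*(-27) = -1080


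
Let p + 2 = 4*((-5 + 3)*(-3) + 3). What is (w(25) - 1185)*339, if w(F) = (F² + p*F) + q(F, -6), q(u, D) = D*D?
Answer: 110514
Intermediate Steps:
q(u, D) = D²
p = 34 (p = -2 + 4*((-5 + 3)*(-3) + 3) = -2 + 4*(-2*(-3) + 3) = -2 + 4*(6 + 3) = -2 + 4*9 = -2 + 36 = 34)
w(F) = 36 + F² + 34*F (w(F) = (F² + 34*F) + (-6)² = (F² + 34*F) + 36 = 36 + F² + 34*F)
(w(25) - 1185)*339 = ((36 + 25² + 34*25) - 1185)*339 = ((36 + 625 + 850) - 1185)*339 = (1511 - 1185)*339 = 326*339 = 110514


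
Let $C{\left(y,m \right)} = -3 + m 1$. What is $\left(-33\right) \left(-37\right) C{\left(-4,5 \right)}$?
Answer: $2442$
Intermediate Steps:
$C{\left(y,m \right)} = -3 + m$
$\left(-33\right) \left(-37\right) C{\left(-4,5 \right)} = \left(-33\right) \left(-37\right) \left(-3 + 5\right) = 1221 \cdot 2 = 2442$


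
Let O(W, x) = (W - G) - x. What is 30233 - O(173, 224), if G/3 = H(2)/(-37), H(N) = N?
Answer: 1120502/37 ≈ 30284.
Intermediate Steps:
G = -6/37 (G = 3*(2/(-37)) = 3*(2*(-1/37)) = 3*(-2/37) = -6/37 ≈ -0.16216)
O(W, x) = 6/37 + W - x (O(W, x) = (W - 1*(-6/37)) - x = (W + 6/37) - x = (6/37 + W) - x = 6/37 + W - x)
30233 - O(173, 224) = 30233 - (6/37 + 173 - 1*224) = 30233 - (6/37 + 173 - 224) = 30233 - 1*(-1881/37) = 30233 + 1881/37 = 1120502/37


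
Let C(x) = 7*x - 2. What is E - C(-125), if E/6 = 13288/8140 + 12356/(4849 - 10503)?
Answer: 456931559/522995 ≈ 873.68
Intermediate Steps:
C(x) = -2 + 7*x
E = -1735056/522995 (E = 6*(13288/8140 + 12356/(4849 - 10503)) = 6*(13288*(1/8140) + 12356/(-5654)) = 6*(302/185 + 12356*(-1/5654)) = 6*(302/185 - 6178/2827) = 6*(-289176/522995) = -1735056/522995 ≈ -3.3175)
E - C(-125) = -1735056/522995 - (-2 + 7*(-125)) = -1735056/522995 - (-2 - 875) = -1735056/522995 - 1*(-877) = -1735056/522995 + 877 = 456931559/522995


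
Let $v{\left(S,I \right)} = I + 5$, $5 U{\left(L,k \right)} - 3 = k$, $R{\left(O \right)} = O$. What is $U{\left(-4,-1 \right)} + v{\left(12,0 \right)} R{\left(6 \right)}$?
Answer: $\frac{152}{5} \approx 30.4$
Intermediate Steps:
$U{\left(L,k \right)} = \frac{3}{5} + \frac{k}{5}$
$v{\left(S,I \right)} = 5 + I$
$U{\left(-4,-1 \right)} + v{\left(12,0 \right)} R{\left(6 \right)} = \left(\frac{3}{5} + \frac{1}{5} \left(-1\right)\right) + \left(5 + 0\right) 6 = \left(\frac{3}{5} - \frac{1}{5}\right) + 5 \cdot 6 = \frac{2}{5} + 30 = \frac{152}{5}$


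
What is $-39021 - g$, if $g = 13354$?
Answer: $-52375$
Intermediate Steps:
$-39021 - g = -39021 - 13354 = -52375$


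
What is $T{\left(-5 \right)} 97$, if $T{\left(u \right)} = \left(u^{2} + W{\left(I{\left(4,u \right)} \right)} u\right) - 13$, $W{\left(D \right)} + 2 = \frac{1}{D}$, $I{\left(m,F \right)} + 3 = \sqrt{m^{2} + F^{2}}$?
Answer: $\frac{66833}{32} - \frac{485 \sqrt{41}}{32} \approx 1991.5$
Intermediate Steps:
$I{\left(m,F \right)} = -3 + \sqrt{F^{2} + m^{2}}$ ($I{\left(m,F \right)} = -3 + \sqrt{m^{2} + F^{2}} = -3 + \sqrt{F^{2} + m^{2}}$)
$W{\left(D \right)} = -2 + \frac{1}{D}$
$T{\left(u \right)} = -13 + u^{2} + u \left(-2 + \frac{1}{-3 + \sqrt{16 + u^{2}}}\right)$ ($T{\left(u \right)} = \left(u^{2} + \left(-2 + \frac{1}{-3 + \sqrt{u^{2} + 4^{2}}}\right) u\right) - 13 = \left(u^{2} + \left(-2 + \frac{1}{-3 + \sqrt{u^{2} + 16}}\right) u\right) - 13 = \left(u^{2} + \left(-2 + \frac{1}{-3 + \sqrt{16 + u^{2}}}\right) u\right) - 13 = \left(u^{2} + u \left(-2 + \frac{1}{-3 + \sqrt{16 + u^{2}}}\right)\right) - 13 = -13 + u^{2} + u \left(-2 + \frac{1}{-3 + \sqrt{16 + u^{2}}}\right)$)
$T{\left(-5 \right)} 97 = \left(-13 + \left(-5\right)^{2} - - 5 \left(2 - \frac{1}{-3 + \sqrt{16 + \left(-5\right)^{2}}}\right)\right) 97 = \left(-13 + 25 - - 5 \left(2 - \frac{1}{-3 + \sqrt{16 + 25}}\right)\right) 97 = \left(-13 + 25 - - 5 \left(2 - \frac{1}{-3 + \sqrt{41}}\right)\right) 97 = \left(-13 + 25 + \left(10 - \frac{5}{-3 + \sqrt{41}}\right)\right) 97 = \left(22 - \frac{5}{-3 + \sqrt{41}}\right) 97 = 2134 - \frac{485}{-3 + \sqrt{41}}$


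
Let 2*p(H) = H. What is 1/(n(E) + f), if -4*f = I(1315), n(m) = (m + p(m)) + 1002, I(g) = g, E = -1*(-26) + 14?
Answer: 4/2933 ≈ 0.0013638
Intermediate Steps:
p(H) = H/2
E = 40 (E = 26 + 14 = 40)
n(m) = 1002 + 3*m/2 (n(m) = (m + m/2) + 1002 = 3*m/2 + 1002 = 1002 + 3*m/2)
f = -1315/4 (f = -1/4*1315 = -1315/4 ≈ -328.75)
1/(n(E) + f) = 1/((1002 + (3/2)*40) - 1315/4) = 1/((1002 + 60) - 1315/4) = 1/(1062 - 1315/4) = 1/(2933/4) = 4/2933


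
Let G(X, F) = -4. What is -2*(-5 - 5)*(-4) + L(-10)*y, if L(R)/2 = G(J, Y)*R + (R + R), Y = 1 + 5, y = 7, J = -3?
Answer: 200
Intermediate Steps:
Y = 6
L(R) = -4*R (L(R) = 2*(-4*R + (R + R)) = 2*(-4*R + 2*R) = 2*(-2*R) = -4*R)
-2*(-5 - 5)*(-4) + L(-10)*y = -2*(-5 - 5)*(-4) - 4*(-10)*7 = -2*(-10)*(-4) + 40*7 = 20*(-4) + 280 = -80 + 280 = 200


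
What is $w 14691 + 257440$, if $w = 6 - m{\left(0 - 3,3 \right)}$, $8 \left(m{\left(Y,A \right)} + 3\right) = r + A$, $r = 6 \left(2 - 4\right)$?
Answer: $\frac{3249491}{8} \approx 4.0619 \cdot 10^{5}$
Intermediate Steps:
$r = -12$ ($r = 6 \left(-2\right) = -12$)
$m{\left(Y,A \right)} = - \frac{9}{2} + \frac{A}{8}$ ($m{\left(Y,A \right)} = -3 + \frac{-12 + A}{8} = -3 + \left(- \frac{3}{2} + \frac{A}{8}\right) = - \frac{9}{2} + \frac{A}{8}$)
$w = \frac{81}{8}$ ($w = 6 - \left(- \frac{9}{2} + \frac{1}{8} \cdot 3\right) = 6 - \left(- \frac{9}{2} + \frac{3}{8}\right) = 6 - - \frac{33}{8} = 6 + \frac{33}{8} = \frac{81}{8} \approx 10.125$)
$w 14691 + 257440 = \frac{81}{8} \cdot 14691 + 257440 = \frac{1189971}{8} + 257440 = \frac{3249491}{8}$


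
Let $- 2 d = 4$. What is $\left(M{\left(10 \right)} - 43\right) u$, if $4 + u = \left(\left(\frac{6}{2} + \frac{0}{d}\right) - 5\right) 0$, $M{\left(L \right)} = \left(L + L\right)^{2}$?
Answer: $-1428$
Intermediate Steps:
$d = -2$ ($d = \left(- \frac{1}{2}\right) 4 = -2$)
$M{\left(L \right)} = 4 L^{2}$ ($M{\left(L \right)} = \left(2 L\right)^{2} = 4 L^{2}$)
$u = -4$ ($u = -4 + \left(\left(\frac{6}{2} + \frac{0}{-2}\right) - 5\right) 0 = -4 + \left(\left(6 \cdot \frac{1}{2} + 0 \left(- \frac{1}{2}\right)\right) - 5\right) 0 = -4 + \left(\left(3 + 0\right) - 5\right) 0 = -4 + \left(3 - 5\right) 0 = -4 - 0 = -4 + 0 = -4$)
$\left(M{\left(10 \right)} - 43\right) u = \left(4 \cdot 10^{2} - 43\right) \left(-4\right) = \left(4 \cdot 100 - 43\right) \left(-4\right) = \left(400 - 43\right) \left(-4\right) = 357 \left(-4\right) = -1428$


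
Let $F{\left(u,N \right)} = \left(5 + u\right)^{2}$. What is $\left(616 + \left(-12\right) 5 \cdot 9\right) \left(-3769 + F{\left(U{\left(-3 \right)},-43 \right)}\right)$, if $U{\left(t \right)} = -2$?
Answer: $-285760$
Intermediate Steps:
$\left(616 + \left(-12\right) 5 \cdot 9\right) \left(-3769 + F{\left(U{\left(-3 \right)},-43 \right)}\right) = \left(616 + \left(-12\right) 5 \cdot 9\right) \left(-3769 + \left(5 - 2\right)^{2}\right) = \left(616 - 540\right) \left(-3769 + 3^{2}\right) = \left(616 - 540\right) \left(-3769 + 9\right) = 76 \left(-3760\right) = -285760$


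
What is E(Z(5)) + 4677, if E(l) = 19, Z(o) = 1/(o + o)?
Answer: 4696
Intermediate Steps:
Z(o) = 1/(2*o)
E(Z(5)) + 4677 = 19 + 4677 = 4696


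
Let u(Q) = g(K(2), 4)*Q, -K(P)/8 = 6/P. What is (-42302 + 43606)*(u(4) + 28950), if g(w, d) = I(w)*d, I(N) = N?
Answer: 37250064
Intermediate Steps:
K(P) = -48/P
g(w, d) = d*w (g(w, d) = w*d = d*w)
u(Q) = -96*Q (u(Q) = (4*(-48/2))*Q = (4*(-48*½))*Q = (4*(-24))*Q = -96*Q)
(-42302 + 43606)*(u(4) + 28950) = (-42302 + 43606)*(-96*4 + 28950) = 1304*(-384 + 28950) = 1304*28566 = 37250064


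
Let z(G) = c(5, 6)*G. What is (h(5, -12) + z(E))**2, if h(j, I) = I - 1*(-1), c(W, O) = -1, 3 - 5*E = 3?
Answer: 121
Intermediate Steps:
E = 0 (E = 3/5 - 1/5*3 = 3/5 - 3/5 = 0)
h(j, I) = 1 + I (h(j, I) = I + 1 = 1 + I)
z(G) = -G
(h(5, -12) + z(E))**2 = ((1 - 12) - 1*0)**2 = (-11 + 0)**2 = (-11)**2 = 121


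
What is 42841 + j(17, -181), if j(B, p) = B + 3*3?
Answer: 42867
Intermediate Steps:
j(B, p) = 9 + B (j(B, p) = B + 9 = 9 + B)
42841 + j(17, -181) = 42841 + (9 + 17) = 42841 + 26 = 42867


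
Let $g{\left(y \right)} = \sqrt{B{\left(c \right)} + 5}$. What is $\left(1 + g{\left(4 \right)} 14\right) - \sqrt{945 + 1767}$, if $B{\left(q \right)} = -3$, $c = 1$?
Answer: $1 - 2 \sqrt{678} + 14 \sqrt{2} \approx -31.278$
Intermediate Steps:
$g{\left(y \right)} = \sqrt{2}$ ($g{\left(y \right)} = \sqrt{-3 + 5} = \sqrt{2}$)
$\left(1 + g{\left(4 \right)} 14\right) - \sqrt{945 + 1767} = \left(1 + \sqrt{2} \cdot 14\right) - \sqrt{945 + 1767} = \left(1 + 14 \sqrt{2}\right) - \sqrt{2712} = \left(1 + 14 \sqrt{2}\right) - 2 \sqrt{678} = 1 - 2 \sqrt{678} + 14 \sqrt{2}$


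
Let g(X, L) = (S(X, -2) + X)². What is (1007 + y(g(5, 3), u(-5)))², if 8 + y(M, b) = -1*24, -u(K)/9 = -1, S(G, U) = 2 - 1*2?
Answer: 950625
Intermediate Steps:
S(G, U) = 0 (S(G, U) = 2 - 2 = 0)
g(X, L) = X² (g(X, L) = (0 + X)² = X²)
u(K) = 9 (u(K) = -9*(-1) = 9)
y(M, b) = -32 (y(M, b) = -8 - 1*24 = -8 - 24 = -32)
(1007 + y(g(5, 3), u(-5)))² = (1007 - 32)² = 975² = 950625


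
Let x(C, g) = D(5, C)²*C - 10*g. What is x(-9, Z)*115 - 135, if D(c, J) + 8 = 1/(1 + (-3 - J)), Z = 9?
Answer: -3644640/49 ≈ -74380.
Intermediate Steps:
D(c, J) = -8 + 1/(-2 - J) (D(c, J) = -8 + 1/(1 + (-3 - J)) = -8 + 1/(-2 - J))
x(C, g) = -10*g + C*(-17 - 8*C)²/(2 + C)² (x(C, g) = ((-17 - 8*C)/(2 + C))²*C - 10*g = ((-17 - 8*C)²/(2 + C)²)*C - 10*g = C*(-17 - 8*C)²/(2 + C)² - 10*g = -10*g + C*(-17 - 8*C)²/(2 + C)²)
x(-9, Z)*115 - 135 = (-10*9 - 9*(17 + 8*(-9))²/(2 - 9)²)*115 - 135 = (-90 - 9*(17 - 72)²/(-7)²)*115 - 135 = (-90 - 9*1/49*(-55)²)*115 - 135 = (-90 - 9*1/49*3025)*115 - 135 = (-90 - 27225/49)*115 - 135 = -31635/49*115 - 135 = -3638025/49 - 135 = -3644640/49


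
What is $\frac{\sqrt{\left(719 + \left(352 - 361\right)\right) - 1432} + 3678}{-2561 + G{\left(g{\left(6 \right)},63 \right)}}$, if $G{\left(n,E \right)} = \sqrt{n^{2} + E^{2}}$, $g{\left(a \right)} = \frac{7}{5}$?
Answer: $- \frac{78494650}{54622917} - \frac{42910 \sqrt{2026}}{54622917} - \frac{1216475 i \sqrt{2}}{163868751} - \frac{1330 i \sqrt{1013}}{163868751} \approx -1.4724 - 0.010757 i$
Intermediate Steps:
$g{\left(a \right)} = \frac{7}{5}$ ($g{\left(a \right)} = 7 \cdot \frac{1}{5} = \frac{7}{5}$)
$G{\left(n,E \right)} = \sqrt{E^{2} + n^{2}}$
$\frac{\sqrt{\left(719 + \left(352 - 361\right)\right) - 1432} + 3678}{-2561 + G{\left(g{\left(6 \right)},63 \right)}} = \frac{\sqrt{\left(719 + \left(352 - 361\right)\right) - 1432} + 3678}{-2561 + \sqrt{63^{2} + \left(\frac{7}{5}\right)^{2}}} = \frac{\sqrt{\left(719 - 9\right) - 1432} + 3678}{-2561 + \sqrt{3969 + \frac{49}{25}}} = \frac{\sqrt{710 - 1432} + 3678}{-2561 + \sqrt{\frac{99274}{25}}} = \frac{\sqrt{-722} + 3678}{-2561 + \frac{7 \sqrt{2026}}{5}} = \frac{19 i \sqrt{2} + 3678}{-2561 + \frac{7 \sqrt{2026}}{5}} = \frac{3678 + 19 i \sqrt{2}}{-2561 + \frac{7 \sqrt{2026}}{5}}$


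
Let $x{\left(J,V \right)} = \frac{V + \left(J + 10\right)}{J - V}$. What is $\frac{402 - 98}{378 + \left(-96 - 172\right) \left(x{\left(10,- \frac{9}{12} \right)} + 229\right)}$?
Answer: $- \frac{6536}{1321689} \approx -0.0049452$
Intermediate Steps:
$x{\left(J,V \right)} = \frac{10 + J + V}{J - V}$ ($x{\left(J,V \right)} = \frac{V + \left(10 + J\right)}{J - V} = \frac{10 + J + V}{J - V}$)
$\frac{402 - 98}{378 + \left(-96 - 172\right) \left(x{\left(10,- \frac{9}{12} \right)} + 229\right)} = \frac{402 - 98}{378 + \left(-96 - 172\right) \left(\frac{10 + 10 - \frac{9}{12}}{10 - - \frac{9}{12}} + 229\right)} = \frac{304}{378 + \left(-96 - 172\right) \left(\frac{10 + 10 - \frac{3}{4}}{10 - \left(-9\right) \frac{1}{12}} + 229\right)} = \frac{304}{378 + \left(-96 - 172\right) \left(\frac{10 + 10 - \frac{3}{4}}{10 - - \frac{3}{4}} + 229\right)} = \frac{304}{378 - 268 \left(\frac{1}{10 + \frac{3}{4}} \cdot \frac{77}{4} + 229\right)} = \frac{304}{378 - 268 \left(\frac{1}{\frac{43}{4}} \cdot \frac{77}{4} + 229\right)} = \frac{304}{378 - 268 \left(\frac{4}{43} \cdot \frac{77}{4} + 229\right)} = \frac{304}{378 - 268 \left(\frac{77}{43} + 229\right)} = \frac{304}{378 - \frac{2659632}{43}} = \frac{304}{- \frac{2643378}{43}} = 304 \left(- \frac{43}{2643378}\right) = - \frac{6536}{1321689}$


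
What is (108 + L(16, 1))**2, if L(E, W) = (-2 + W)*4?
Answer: 10816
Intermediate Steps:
L(E, W) = -8 + 4*W
(108 + L(16, 1))**2 = (108 + (-8 + 4*1))**2 = (108 + (-8 + 4))**2 = (108 - 4)**2 = 104**2 = 10816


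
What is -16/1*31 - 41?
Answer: -537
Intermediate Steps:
-16/1*31 - 41 = -16*1*31 - 41 = -16*31 - 41 = -496 - 41 = -537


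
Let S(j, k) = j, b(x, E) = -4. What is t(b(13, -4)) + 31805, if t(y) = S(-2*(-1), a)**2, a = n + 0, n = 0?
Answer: 31809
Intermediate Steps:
a = 0 (a = 0 + 0 = 0)
t(y) = 4 (t(y) = (-2*(-1))**2 = 2**2 = 4)
t(b(13, -4)) + 31805 = 4 + 31805 = 31809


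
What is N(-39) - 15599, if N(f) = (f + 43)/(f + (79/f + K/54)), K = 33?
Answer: -147520679/9457 ≈ -15599.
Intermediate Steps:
N(f) = (43 + f)/(11/18 + f + 79/f) (N(f) = (f + 43)/(f + (79/f + 33/54)) = (43 + f)/(f + (79/f + 33*(1/54))) = (43 + f)/(f + (79/f + 11/18)) = (43 + f)/(f + (11/18 + 79/f)) = (43 + f)/(11/18 + f + 79/f))
N(-39) - 15599 = 18*(-39)*(43 - 39)/(1422 + 11*(-39) + 18*(-39)²) - 15599 = 18*(-39)*4/(1422 - 429 + 18*1521) - 15599 = 18*(-39)*4/(1422 - 429 + 27378) - 15599 = 18*(-39)*4/28371 - 15599 = 18*(-39)*(1/28371)*4 - 15599 = -936/9457 - 15599 = -147520679/9457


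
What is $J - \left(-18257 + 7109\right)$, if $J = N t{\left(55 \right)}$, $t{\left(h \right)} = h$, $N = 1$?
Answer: $11203$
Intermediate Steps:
$J = 55$ ($J = 1 \cdot 55 = 55$)
$J - \left(-18257 + 7109\right) = 55 - \left(-18257 + 7109\right) = 55 - -11148 = 55 + 11148 = 11203$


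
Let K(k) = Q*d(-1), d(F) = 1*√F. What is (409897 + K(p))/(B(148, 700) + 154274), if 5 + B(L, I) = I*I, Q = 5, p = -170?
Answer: 409897/644269 + 5*I/644269 ≈ 0.63622 + 7.7607e-6*I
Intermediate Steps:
B(L, I) = -5 + I² (B(L, I) = -5 + I*I = -5 + I²)
d(F) = √F
K(k) = 5*I (K(k) = 5*√(-1) = 5*I)
(409897 + K(p))/(B(148, 700) + 154274) = (409897 + 5*I)/((-5 + 700²) + 154274) = (409897 + 5*I)/((-5 + 490000) + 154274) = (409897 + 5*I)/(489995 + 154274) = (409897 + 5*I)/644269 = (409897 + 5*I)*(1/644269) = 409897/644269 + 5*I/644269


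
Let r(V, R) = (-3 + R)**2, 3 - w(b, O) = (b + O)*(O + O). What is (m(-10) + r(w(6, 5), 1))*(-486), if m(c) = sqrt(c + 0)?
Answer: -1944 - 486*I*sqrt(10) ≈ -1944.0 - 1536.9*I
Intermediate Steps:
w(b, O) = 3 - 2*O*(O + b) (w(b, O) = 3 - (b + O)*(O + O) = 3 - (O + b)*2*O = 3 - 2*O*(O + b))
m(c) = sqrt(c)
(m(-10) + r(w(6, 5), 1))*(-486) = (sqrt(-10) + (-3 + 1)**2)*(-486) = (I*sqrt(10) + (-2)**2)*(-486) = (I*sqrt(10) + 4)*(-486) = (4 + I*sqrt(10))*(-486) = -1944 - 486*I*sqrt(10)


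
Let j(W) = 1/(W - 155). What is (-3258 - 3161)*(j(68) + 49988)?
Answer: -27915942145/87 ≈ -3.2087e+8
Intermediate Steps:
j(W) = 1/(-155 + W)
(-3258 - 3161)*(j(68) + 49988) = (-3258 - 3161)*(1/(-155 + 68) + 49988) = -6419*(1/(-87) + 49988) = -6419*(-1/87 + 49988) = -6419*4348955/87 = -27915942145/87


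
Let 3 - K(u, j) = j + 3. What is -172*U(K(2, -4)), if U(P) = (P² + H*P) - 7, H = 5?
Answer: -4988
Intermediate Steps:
K(u, j) = -j (K(u, j) = 3 - (j + 3) = 3 - (3 + j) = 3 + (-3 - j) = -j)
U(P) = -7 + P² + 5*P (U(P) = (P² + 5*P) - 7 = -7 + P² + 5*P)
-172*U(K(2, -4)) = -172*(-7 + (-1*(-4))² + 5*(-1*(-4))) = -172*(-7 + 4² + 5*4) = -172*(-7 + 16 + 20) = -172*29 = -4988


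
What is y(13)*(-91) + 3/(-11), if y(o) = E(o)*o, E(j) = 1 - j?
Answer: 156153/11 ≈ 14196.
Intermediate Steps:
y(o) = o*(1 - o) (y(o) = (1 - o)*o = o*(1 - o))
y(13)*(-91) + 3/(-11) = (13*(1 - 1*13))*(-91) + 3/(-11) = (13*(1 - 13))*(-91) + 3*(-1/11) = (13*(-12))*(-91) - 3/11 = -156*(-91) - 3/11 = 14196 - 3/11 = 156153/11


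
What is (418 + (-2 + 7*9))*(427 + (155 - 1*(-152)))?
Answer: 351586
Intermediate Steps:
(418 + (-2 + 7*9))*(427 + (155 - 1*(-152))) = (418 + (-2 + 63))*(427 + (155 + 152)) = (418 + 61)*(427 + 307) = 479*734 = 351586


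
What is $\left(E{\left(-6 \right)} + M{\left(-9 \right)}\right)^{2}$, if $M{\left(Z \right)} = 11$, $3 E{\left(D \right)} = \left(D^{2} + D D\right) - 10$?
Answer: $\frac{9025}{9} \approx 1002.8$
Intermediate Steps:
$E{\left(D \right)} = - \frac{10}{3} + \frac{2 D^{2}}{3}$ ($E{\left(D \right)} = \frac{\left(D^{2} + D D\right) - 10}{3} = \frac{\left(D^{2} + D^{2}\right) - 10}{3} = \frac{2 D^{2} - 10}{3} = \frac{-10 + 2 D^{2}}{3} = - \frac{10}{3} + \frac{2 D^{2}}{3}$)
$\left(E{\left(-6 \right)} + M{\left(-9 \right)}\right)^{2} = \left(\left(- \frac{10}{3} + \frac{2 \left(-6\right)^{2}}{3}\right) + 11\right)^{2} = \left(\left(- \frac{10}{3} + \frac{2}{3} \cdot 36\right) + 11\right)^{2} = \left(\left(- \frac{10}{3} + 24\right) + 11\right)^{2} = \left(\frac{62}{3} + 11\right)^{2} = \left(\frac{95}{3}\right)^{2} = \frac{9025}{9}$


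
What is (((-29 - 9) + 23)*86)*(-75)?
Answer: 96750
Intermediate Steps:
(((-29 - 9) + 23)*86)*(-75) = ((-38 + 23)*86)*(-75) = -15*86*(-75) = -1290*(-75) = 96750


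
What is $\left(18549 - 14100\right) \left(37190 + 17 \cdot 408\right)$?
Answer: $196316574$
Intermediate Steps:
$\left(18549 - 14100\right) \left(37190 + 17 \cdot 408\right) = 4449 \left(37190 + 6936\right) = 4449 \cdot 44126 = 196316574$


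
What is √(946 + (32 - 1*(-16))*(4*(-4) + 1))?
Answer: √226 ≈ 15.033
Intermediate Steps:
√(946 + (32 - 1*(-16))*(4*(-4) + 1)) = √(946 + (32 + 16)*(-16 + 1)) = √(946 + 48*(-15)) = √(946 - 720) = √226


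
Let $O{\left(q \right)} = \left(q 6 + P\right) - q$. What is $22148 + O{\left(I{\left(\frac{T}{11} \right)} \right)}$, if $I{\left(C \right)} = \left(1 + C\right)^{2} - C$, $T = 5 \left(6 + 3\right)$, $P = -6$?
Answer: $\frac{2692387}{121} \approx 22251.0$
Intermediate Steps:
$T = 45$ ($T = 5 \cdot 9 = 45$)
$O{\left(q \right)} = -6 + 5 q$ ($O{\left(q \right)} = \left(q 6 - 6\right) - q = \left(6 q - 6\right) - q = \left(-6 + 6 q\right) - q = -6 + 5 q$)
$22148 + O{\left(I{\left(\frac{T}{11} \right)} \right)} = 22148 - \left(6 - 5 \left(\left(1 + \frac{45}{11}\right)^{2} - \frac{45}{11}\right)\right) = 22148 - \left(6 - 5 \left(\left(\frac{56}{11}\right)^{2} - \frac{45}{11}\right)\right) = 22148 - \left(6 - 5 \left(\frac{3136}{121} - \frac{45}{11}\right)\right) = 22148 + \left(-6 + 5 \cdot \frac{2641}{121}\right) = 22148 + \left(-6 + \frac{13205}{121}\right) = 22148 + \frac{12479}{121} = \frac{2692387}{121}$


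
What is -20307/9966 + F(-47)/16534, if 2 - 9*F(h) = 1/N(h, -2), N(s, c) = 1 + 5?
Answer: -3021785171/1483000596 ≈ -2.0376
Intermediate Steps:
N(s, c) = 6
F(h) = 11/54 (F(h) = 2/9 - 1/9/6 = 2/9 - 1/9*1/6 = 2/9 - 1/54 = 11/54)
-20307/9966 + F(-47)/16534 = -20307/9966 + (11/54)/16534 = -20307*1/9966 + (11/54)*(1/16534) = -6769/3322 + 11/892836 = -3021785171/1483000596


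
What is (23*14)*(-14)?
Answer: -4508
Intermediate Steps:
(23*14)*(-14) = 322*(-14) = -4508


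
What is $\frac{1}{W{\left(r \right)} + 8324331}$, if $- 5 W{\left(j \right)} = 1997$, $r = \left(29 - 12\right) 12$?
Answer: $\frac{5}{41619658} \approx 1.2014 \cdot 10^{-7}$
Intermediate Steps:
$r = 204$ ($r = 17 \cdot 12 = 204$)
$W{\left(j \right)} = - \frac{1997}{5}$ ($W{\left(j \right)} = \left(- \frac{1}{5}\right) 1997 = - \frac{1997}{5}$)
$\frac{1}{W{\left(r \right)} + 8324331} = \frac{1}{- \frac{1997}{5} + 8324331} = \frac{1}{\frac{41619658}{5}} = \frac{5}{41619658}$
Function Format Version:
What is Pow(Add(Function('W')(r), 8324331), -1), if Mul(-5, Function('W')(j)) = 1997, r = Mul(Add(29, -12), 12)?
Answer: Rational(5, 41619658) ≈ 1.2014e-7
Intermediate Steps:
r = 204 (r = Mul(17, 12) = 204)
Function('W')(j) = Rational(-1997, 5) (Function('W')(j) = Mul(Rational(-1, 5), 1997) = Rational(-1997, 5))
Pow(Add(Function('W')(r), 8324331), -1) = Pow(Add(Rational(-1997, 5), 8324331), -1) = Pow(Rational(41619658, 5), -1) = Rational(5, 41619658)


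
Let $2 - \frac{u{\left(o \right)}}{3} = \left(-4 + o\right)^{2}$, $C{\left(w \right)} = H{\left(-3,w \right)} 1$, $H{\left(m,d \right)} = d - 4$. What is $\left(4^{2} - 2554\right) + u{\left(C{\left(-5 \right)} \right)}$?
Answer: $-3039$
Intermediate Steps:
$H{\left(m,d \right)} = -4 + d$
$C{\left(w \right)} = -4 + w$ ($C{\left(w \right)} = \left(-4 + w\right) 1 = -4 + w$)
$u{\left(o \right)} = 6 - 3 \left(-4 + o\right)^{2}$
$\left(4^{2} - 2554\right) + u{\left(C{\left(-5 \right)} \right)} = \left(4^{2} - 2554\right) + \left(6 - 3 \left(-4 - 9\right)^{2}\right) = \left(16 - 2554\right) + \left(6 - 3 \left(-4 - 9\right)^{2}\right) = -2538 + \left(6 - 3 \left(-13\right)^{2}\right) = -2538 + \left(6 - 507\right) = -2538 - 501 = -3039$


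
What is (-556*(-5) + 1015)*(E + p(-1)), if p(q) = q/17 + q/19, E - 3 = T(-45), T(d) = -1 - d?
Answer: 57475275/323 ≈ 1.7794e+5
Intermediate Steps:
E = 47 (E = 3 + (-1 - 1*(-45)) = 3 + (-1 + 45) = 3 + 44 = 47)
p(q) = 36*q/323 (p(q) = q*(1/17) + q*(1/19) = q/17 + q/19 = 36*q/323)
(-556*(-5) + 1015)*(E + p(-1)) = (-556*(-5) + 1015)*(47 + (36/323)*(-1)) = (2780 + 1015)*(47 - 36/323) = 3795*(15145/323) = 57475275/323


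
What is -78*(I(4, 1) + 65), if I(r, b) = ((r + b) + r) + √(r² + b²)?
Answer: -5772 - 78*√17 ≈ -6093.6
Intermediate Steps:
I(r, b) = b + √(b² + r²) + 2*r (I(r, b) = ((b + r) + r) + √(b² + r²) = (b + 2*r) + √(b² + r²) = b + √(b² + r²) + 2*r)
-78*(I(4, 1) + 65) = -78*((1 + √(1² + 4²) + 2*4) + 65) = -78*((1 + √(1 + 16) + 8) + 65) = -78*((1 + √17 + 8) + 65) = -78*((9 + √17) + 65) = -78*(74 + √17) = -5772 - 78*√17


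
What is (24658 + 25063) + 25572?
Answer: 75293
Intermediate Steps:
(24658 + 25063) + 25572 = 49721 + 25572 = 75293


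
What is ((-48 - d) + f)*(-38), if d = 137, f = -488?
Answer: 25574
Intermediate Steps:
((-48 - d) + f)*(-38) = ((-48 - 1*137) - 488)*(-38) = ((-48 - 137) - 488)*(-38) = (-185 - 488)*(-38) = -673*(-38) = 25574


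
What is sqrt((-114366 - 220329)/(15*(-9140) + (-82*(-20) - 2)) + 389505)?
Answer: sqrt(794160439406590)/45154 ≈ 624.11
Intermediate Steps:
sqrt((-114366 - 220329)/(15*(-9140) + (-82*(-20) - 2)) + 389505) = sqrt(-334695/(-137100 + (1640 - 2)) + 389505) = sqrt(-334695/(-137100 + 1638) + 389505) = sqrt(-334695/(-135462) + 389505) = sqrt(-334695*(-1/135462) + 389505) = sqrt(111565/45154 + 389505) = sqrt(17587820335/45154) = sqrt(794160439406590)/45154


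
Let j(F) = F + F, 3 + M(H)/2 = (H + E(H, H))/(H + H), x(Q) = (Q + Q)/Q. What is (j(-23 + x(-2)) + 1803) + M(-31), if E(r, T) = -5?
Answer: 54441/31 ≈ 1756.2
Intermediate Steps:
x(Q) = 2 (x(Q) = (2*Q)/Q = 2)
M(H) = -6 + (-5 + H)/H (M(H) = -6 + 2*((H - 5)/(H + H)) = -6 + 2*((-5 + H)/((2*H))) = -6 + 2*((-5 + H)*(1/(2*H))) = -6 + 2*((-5 + H)/(2*H)) = -6 + (-5 + H)/H)
j(F) = 2*F
(j(-23 + x(-2)) + 1803) + M(-31) = (2*(-23 + 2) + 1803) + (-5 - 5/(-31)) = (2*(-21) + 1803) + (-5 - 5*(-1/31)) = (-42 + 1803) + (-5 + 5/31) = 1761 - 150/31 = 54441/31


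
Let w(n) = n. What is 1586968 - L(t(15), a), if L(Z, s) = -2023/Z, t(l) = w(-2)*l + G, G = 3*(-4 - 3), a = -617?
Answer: 4760785/3 ≈ 1.5869e+6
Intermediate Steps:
G = -21 (G = 3*(-7) = -21)
t(l) = -21 - 2*l (t(l) = -2*l - 21 = -21 - 2*l)
1586968 - L(t(15), a) = 1586968 - (-2023)/(-21 - 2*15) = 1586968 - (-2023)/(-21 - 30) = 1586968 - (-2023)/(-51) = 1586968 - (-2023)*(-1)/51 = 1586968 - 1*119/3 = 1586968 - 119/3 = 4760785/3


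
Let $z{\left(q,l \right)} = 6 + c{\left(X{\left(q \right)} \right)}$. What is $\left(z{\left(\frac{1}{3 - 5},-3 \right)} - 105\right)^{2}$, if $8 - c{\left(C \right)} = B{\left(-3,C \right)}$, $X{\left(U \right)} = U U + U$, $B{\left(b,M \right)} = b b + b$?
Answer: $9409$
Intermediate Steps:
$B{\left(b,M \right)} = b + b^{2}$ ($B{\left(b,M \right)} = b^{2} + b = b + b^{2}$)
$X{\left(U \right)} = U + U^{2}$ ($X{\left(U \right)} = U^{2} + U = U + U^{2}$)
$c{\left(C \right)} = 2$ ($c{\left(C \right)} = 8 - - 3 \left(1 - 3\right) = 8 - \left(-3\right) \left(-2\right) = 8 - 6 = 2$)
$z{\left(q,l \right)} = 8$ ($z{\left(q,l \right)} = 6 + 2 = 8$)
$\left(z{\left(\frac{1}{3 - 5},-3 \right)} - 105\right)^{2} = \left(8 - 105\right)^{2} = \left(-97\right)^{2} = 9409$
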